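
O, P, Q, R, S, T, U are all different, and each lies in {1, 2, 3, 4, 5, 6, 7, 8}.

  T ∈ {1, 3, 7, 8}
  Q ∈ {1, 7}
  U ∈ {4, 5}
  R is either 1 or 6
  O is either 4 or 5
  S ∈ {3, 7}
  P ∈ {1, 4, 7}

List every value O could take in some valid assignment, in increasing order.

The 7 variables draw from only 7 values {1, 3, 4, 5, 6, 7, 8}, so each is used; only R can be 6, hence R = 6.
Among the 6 still-open variables, 8 fits only T (and all 6 values in {1, 3, 4, 5, 7, 8} must be used), so T = 8.
The 5 still-open variables draw from only 5 values {1, 3, 4, 5, 7}, so each is used; only S can be 3, hence S = 3.
O and U between them cover only {4, 5} — a naked pair. Remove those values from P.
No further eliminations apply; O can still be any of 4, 5.

4, 5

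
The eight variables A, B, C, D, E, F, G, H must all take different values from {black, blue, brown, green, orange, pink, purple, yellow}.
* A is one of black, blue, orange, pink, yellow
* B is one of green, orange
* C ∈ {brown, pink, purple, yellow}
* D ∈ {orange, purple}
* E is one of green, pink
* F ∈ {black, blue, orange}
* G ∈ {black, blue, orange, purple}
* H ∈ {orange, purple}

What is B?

green

Among the 8 variables, brown fits only C (and all 8 values in {black, blue, brown, green, orange, pink, purple, yellow} must be used), so C = brown.
Among the 7 still-open variables, yellow fits only A (and all 7 values in {black, blue, green, orange, pink, purple, yellow} must be used), so A = yellow.
Among the 6 still-open variables, pink fits only E (and all 6 values in {black, blue, green, orange, pink, purple} must be used), so E = pink.
The 5 still-open variables draw from only 5 values {black, blue, green, orange, purple}, so each is used; only B can be green, hence B = green.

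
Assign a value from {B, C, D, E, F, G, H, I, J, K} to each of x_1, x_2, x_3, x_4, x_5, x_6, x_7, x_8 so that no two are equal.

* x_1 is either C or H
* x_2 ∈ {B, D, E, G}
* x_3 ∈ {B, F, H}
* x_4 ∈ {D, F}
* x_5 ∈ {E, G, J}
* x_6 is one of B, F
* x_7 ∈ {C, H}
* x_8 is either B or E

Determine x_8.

E

The 8 variables together cover exactly {B, C, D, E, F, G, H, J} — 8 values for 8 variables — and J appears only in x_5's list, so x_5 = J.
Among the 7 still-open variables, G fits only x_2 (and all 7 values in {B, C, D, E, F, G, H} must be used), so x_2 = G.
The 6 still-open variables together cover exactly {B, C, D, E, F, H} — 6 values for 6 variables — and D appears only in x_4's list, so x_4 = D.
Among the 5 still-open variables, E fits only x_8 (and all 5 values in {B, C, E, F, H} must be used), so x_8 = E.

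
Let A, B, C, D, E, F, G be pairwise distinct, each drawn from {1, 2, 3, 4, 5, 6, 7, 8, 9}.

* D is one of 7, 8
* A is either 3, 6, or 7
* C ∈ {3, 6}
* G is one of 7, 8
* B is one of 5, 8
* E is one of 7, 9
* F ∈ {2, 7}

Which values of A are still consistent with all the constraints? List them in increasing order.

The 7 variables together cover exactly {2, 3, 5, 6, 7, 8, 9} — 7 values for 7 variables — and 2 appears only in F's list, so F = 2.
Among the 6 still-open variables, 5 fits only B (and all 6 values in {3, 5, 6, 7, 8, 9} must be used), so B = 5.
Among the 5 still-open variables, 9 fits only E (and all 5 values in {3, 6, 7, 8, 9} must be used), so E = 9.
D and G between them cover only {7, 8} — a naked pair. Remove those values from A.
No further eliminations apply; A can still be any of 3, 6.

3, 6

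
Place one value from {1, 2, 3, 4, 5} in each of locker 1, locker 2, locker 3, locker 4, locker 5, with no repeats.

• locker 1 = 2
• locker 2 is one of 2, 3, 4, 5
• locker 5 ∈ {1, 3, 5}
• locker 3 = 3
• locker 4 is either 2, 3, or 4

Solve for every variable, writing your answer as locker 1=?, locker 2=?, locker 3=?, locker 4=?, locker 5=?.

locker 1=2, locker 2=5, locker 3=3, locker 4=4, locker 5=1

locker 1 has just one choice, so locker 1 = 2. Strike 2 from locker 2, locker 4.
locker 3 has just one choice, so locker 3 = 3. So locker 2, locker 4, locker 5 can't be 3.
locker 4's domain is down to {4}, so locker 4 = 4. Strike 4 from locker 2.
locker 2 must be 5 (only option left). So locker 5 can't be 5.
That leaves locker 5 = 1.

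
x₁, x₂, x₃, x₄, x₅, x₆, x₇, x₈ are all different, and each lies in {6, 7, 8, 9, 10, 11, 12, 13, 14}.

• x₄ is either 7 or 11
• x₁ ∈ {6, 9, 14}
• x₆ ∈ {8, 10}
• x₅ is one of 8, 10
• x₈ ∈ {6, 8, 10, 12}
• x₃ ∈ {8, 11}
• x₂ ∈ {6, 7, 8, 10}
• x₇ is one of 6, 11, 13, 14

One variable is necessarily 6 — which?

x₅ and x₆ between them cover only {8, 10} — a naked pair. Remove those values from x₂, x₃, x₈.
x₃ has just one choice, so x₃ = 11. Strike 11 from x₄, x₇.
x₄ has just one choice, so x₄ = 7. Eliminate 7 elsewhere: x₂.
So 6 goes to x₂.

x₂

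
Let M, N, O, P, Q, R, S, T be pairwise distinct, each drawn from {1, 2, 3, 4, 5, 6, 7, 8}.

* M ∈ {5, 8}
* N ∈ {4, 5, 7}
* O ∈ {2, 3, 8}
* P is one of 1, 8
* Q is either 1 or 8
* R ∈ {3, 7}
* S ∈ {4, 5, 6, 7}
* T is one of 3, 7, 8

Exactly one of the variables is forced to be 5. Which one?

M

Among the 8 variables, 2 fits only O (and all 8 values in {1, 2, 3, 4, 5, 6, 7, 8} must be used), so O = 2.
Among the 7 still-open variables, 6 fits only S (and all 7 values in {1, 3, 4, 5, 6, 7, 8} must be used), so S = 6.
Among the 6 still-open variables, 4 fits only N (and all 6 values in {1, 3, 4, 5, 7, 8} must be used), so N = 4.
The 5 still-open variables together cover exactly {1, 3, 5, 7, 8} — 5 values for 5 variables — and 5 appears only in M's list, so M = 5.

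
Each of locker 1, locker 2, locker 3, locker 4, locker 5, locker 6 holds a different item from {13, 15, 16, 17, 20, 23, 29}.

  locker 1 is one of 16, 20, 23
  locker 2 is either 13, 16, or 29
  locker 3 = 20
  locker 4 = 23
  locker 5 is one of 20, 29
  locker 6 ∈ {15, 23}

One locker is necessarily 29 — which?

locker 3 must be 20 (only option left). Strike 20 from locker 1, locker 5.
So 29 goes to locker 5.

locker 5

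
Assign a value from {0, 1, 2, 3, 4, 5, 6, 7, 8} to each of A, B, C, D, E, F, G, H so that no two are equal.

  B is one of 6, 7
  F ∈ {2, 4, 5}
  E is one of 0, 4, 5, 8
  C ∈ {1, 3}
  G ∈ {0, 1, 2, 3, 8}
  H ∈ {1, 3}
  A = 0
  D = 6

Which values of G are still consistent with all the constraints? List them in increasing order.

2, 8

A has just one choice, so A = 0. So E, G can't be 0.
That leaves D = 6. Strike 6 from B.
B must be 7 (only option left).
The 2 variables C and H are confined to {1, 3}, which locks those values in; drop them from G.
No further eliminations apply; G can still be any of 2, 8.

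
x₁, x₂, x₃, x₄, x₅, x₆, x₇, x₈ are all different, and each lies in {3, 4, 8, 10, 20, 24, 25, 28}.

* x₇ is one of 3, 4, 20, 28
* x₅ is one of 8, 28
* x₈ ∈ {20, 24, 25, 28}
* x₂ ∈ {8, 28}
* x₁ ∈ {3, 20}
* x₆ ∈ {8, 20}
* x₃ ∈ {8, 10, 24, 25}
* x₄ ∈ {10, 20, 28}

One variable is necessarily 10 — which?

Among the 8 variables, 4 fits only x₇ (and all 8 values in {3, 4, 8, 10, 20, 24, 25, 28} must be used), so x₇ = 4.
The 7 still-open variables draw from only 7 values {3, 8, 10, 20, 24, 25, 28}, so each is used; only x₁ can be 3, hence x₁ = 3.
x₂ and x₅ between them cover only {8, 28} — a naked pair. Remove those values from x₃, x₄, x₆, x₈.
x₆ must be 20 (only option left). So x₄, x₈ can't be 20.
So 10 goes to x₄.

x₄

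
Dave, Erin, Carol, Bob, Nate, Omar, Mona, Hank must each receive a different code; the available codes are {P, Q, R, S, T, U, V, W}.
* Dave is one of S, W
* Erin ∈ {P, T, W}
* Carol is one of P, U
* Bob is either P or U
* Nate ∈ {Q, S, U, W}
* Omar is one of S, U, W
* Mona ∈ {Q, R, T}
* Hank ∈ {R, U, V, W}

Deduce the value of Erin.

T

Among the 8 variables, V fits only Hank (and all 8 values in {P, Q, R, S, T, U, V, W} must be used), so Hank = V.
The 7 still-open variables draw from only 7 values {P, Q, R, S, T, U, W}, so each is used; only Mona can be R, hence Mona = R.
The 6 still-open variables draw from only 6 values {P, Q, S, T, U, W}, so each is used; only Nate can be Q, hence Nate = Q.
The 5 still-open variables together cover exactly {P, S, T, U, W} — 5 values for 5 variables — and T appears only in Erin's list, so Erin = T.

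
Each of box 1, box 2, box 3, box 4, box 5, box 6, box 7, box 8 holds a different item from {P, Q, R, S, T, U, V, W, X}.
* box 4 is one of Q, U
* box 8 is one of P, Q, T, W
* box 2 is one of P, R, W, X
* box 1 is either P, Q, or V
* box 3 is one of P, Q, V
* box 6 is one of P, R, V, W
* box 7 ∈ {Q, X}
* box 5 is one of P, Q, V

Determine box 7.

X

The 8 variables together cover exactly {P, Q, R, T, U, V, W, X} — 8 values for 8 variables — and T appears only in box 8's list, so box 8 = T.
The 7 still-open variables draw from only 7 values {P, Q, R, U, V, W, X}, so each is used; only box 4 can be U, hence box 4 = U.
The 3 variables box 1, box 3, box 5 are confined to {P, Q, V}, which locks those values in; drop them from box 2, box 6, box 7.
So box 7 = X.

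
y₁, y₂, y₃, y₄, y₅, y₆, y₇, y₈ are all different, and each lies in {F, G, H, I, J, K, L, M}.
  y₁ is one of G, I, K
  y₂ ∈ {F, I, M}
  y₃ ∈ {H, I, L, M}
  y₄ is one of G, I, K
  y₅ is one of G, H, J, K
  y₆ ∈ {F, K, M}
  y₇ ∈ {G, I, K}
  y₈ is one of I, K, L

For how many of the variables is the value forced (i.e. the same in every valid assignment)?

3

The 8 variables together cover exactly {F, G, H, I, J, K, L, M} — 8 values for 8 variables — and J appears only in y₅'s list, so y₅ = J.
Among the 7 still-open variables, H fits only y₃ (and all 7 values in {F, G, H, I, K, L, M} must be used), so y₃ = H.
The 6 still-open variables draw from only 6 values {F, G, I, K, L, M}, so each is used; only y₈ can be L, hence y₈ = L.
y₁, y₄, y₇ share exactly the 3 values {G, I, K}; by pigeonhole those values go to them, so strike G, I, K from y₂, y₆.
Determined: y₃=H, y₅=J, y₈=L. The other variables each still have more than one consistent value. That makes 3.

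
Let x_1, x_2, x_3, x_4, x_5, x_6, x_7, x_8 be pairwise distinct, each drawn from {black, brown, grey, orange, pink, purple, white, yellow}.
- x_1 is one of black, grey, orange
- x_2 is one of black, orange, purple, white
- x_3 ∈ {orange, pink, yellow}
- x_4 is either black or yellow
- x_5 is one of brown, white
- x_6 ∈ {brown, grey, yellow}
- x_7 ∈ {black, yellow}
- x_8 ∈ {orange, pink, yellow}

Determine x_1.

Among the 8 variables, purple fits only x_2 (and all 8 values in {black, brown, grey, orange, pink, purple, white, yellow} must be used), so x_2 = purple.
The 7 still-open variables draw from only 7 values {black, brown, grey, orange, pink, white, yellow}, so each is used; only x_5 can be white, hence x_5 = white.
The 6 still-open variables draw from only 6 values {black, brown, grey, orange, pink, yellow}, so each is used; only x_6 can be brown, hence x_6 = brown.
The 5 still-open variables draw from only 5 values {black, grey, orange, pink, yellow}, so each is used; only x_1 can be grey, hence x_1 = grey.

grey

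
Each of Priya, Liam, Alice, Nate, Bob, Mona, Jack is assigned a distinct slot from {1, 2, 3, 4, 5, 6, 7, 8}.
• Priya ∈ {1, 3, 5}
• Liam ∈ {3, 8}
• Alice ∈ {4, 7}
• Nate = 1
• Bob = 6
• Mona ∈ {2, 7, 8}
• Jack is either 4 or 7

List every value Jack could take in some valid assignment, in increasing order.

Nate must be 1 (only option left). Remove 1 from Priya.
Bob has just one choice, so Bob = 6.
Alice and Jack share exactly the 2 values {4, 7}; by pigeonhole those values go to them, so strike 4, 7 from Mona.
No further eliminations apply; Jack can still be any of 4, 7.

4, 7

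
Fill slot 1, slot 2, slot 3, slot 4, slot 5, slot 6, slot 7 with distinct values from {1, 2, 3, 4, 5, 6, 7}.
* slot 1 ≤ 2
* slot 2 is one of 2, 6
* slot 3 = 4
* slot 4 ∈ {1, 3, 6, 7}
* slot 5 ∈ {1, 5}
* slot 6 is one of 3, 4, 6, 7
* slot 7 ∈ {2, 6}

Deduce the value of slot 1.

1

slot 3's domain is down to {4}, so slot 3 = 4. Remove 4 from slot 6.
The 6 still-open variables draw from only 6 values {1, 2, 3, 5, 6, 7}, so each is used; only slot 5 can be 5, hence slot 5 = 5.
slot 2 and slot 7 between them cover only {2, 6} — a naked pair. Remove those values from slot 1, slot 4, slot 6.
So slot 1 = 1.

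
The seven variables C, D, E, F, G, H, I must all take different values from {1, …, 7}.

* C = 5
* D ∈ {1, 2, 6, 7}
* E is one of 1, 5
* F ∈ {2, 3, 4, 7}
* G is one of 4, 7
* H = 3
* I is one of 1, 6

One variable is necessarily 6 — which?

C's domain is down to {5}, so C = 5. Eliminate 5 elsewhere: E.
E must be 1 (only option left). Strike 1 from D, I.
So 6 goes to I.

I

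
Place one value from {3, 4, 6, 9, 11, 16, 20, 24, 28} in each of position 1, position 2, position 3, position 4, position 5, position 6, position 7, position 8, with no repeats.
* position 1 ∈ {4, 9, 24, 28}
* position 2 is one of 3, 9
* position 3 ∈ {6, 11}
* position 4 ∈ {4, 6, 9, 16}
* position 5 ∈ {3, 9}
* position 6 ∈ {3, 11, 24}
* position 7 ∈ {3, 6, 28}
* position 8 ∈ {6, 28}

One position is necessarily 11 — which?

The 8 variables draw from only 8 values {3, 4, 6, 9, 11, 16, 24, 28}, so each is used; only position 4 can be 16, hence position 4 = 16.
Among the 7 still-open variables, 4 fits only position 1 (and all 7 values in {3, 4, 6, 9, 11, 24, 28} must be used), so position 1 = 4.
The 6 still-open variables draw from only 6 values {3, 6, 9, 11, 24, 28}, so each is used; only position 6 can be 24, hence position 6 = 24.
The 5 still-open variables draw from only 5 values {3, 6, 9, 11, 28}, so each is used; only position 3 can be 11, hence position 3 = 11.

position 3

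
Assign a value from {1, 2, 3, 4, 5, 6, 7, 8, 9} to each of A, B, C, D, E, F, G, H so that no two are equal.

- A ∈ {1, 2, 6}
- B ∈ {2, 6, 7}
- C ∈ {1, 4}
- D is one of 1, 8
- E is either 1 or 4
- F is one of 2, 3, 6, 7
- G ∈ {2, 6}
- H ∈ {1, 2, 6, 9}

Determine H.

9

The 8 variables draw from only 8 values {1, 2, 3, 4, 6, 7, 8, 9}, so each is used; only F can be 3, hence F = 3.
The 7 still-open variables together cover exactly {1, 2, 4, 6, 7, 8, 9} — 7 values for 7 variables — and 7 appears only in B's list, so B = 7.
The 6 still-open variables draw from only 6 values {1, 2, 4, 6, 8, 9}, so each is used; only D can be 8, hence D = 8.
Among the 5 still-open variables, 9 fits only H (and all 5 values in {1, 2, 4, 6, 9} must be used), so H = 9.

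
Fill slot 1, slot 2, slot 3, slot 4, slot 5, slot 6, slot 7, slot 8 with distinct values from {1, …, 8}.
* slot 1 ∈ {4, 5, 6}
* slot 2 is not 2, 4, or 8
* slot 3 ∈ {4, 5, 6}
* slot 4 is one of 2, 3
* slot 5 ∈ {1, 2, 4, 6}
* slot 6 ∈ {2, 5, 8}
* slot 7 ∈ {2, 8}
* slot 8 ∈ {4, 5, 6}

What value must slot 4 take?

3

Among the 8 variables, 7 fits only slot 2 (and all 8 values in {1, 2, 3, 4, 5, 6, 7, 8} must be used), so slot 2 = 7.
The 7 still-open variables draw from only 7 values {1, 2, 3, 4, 5, 6, 8}, so each is used; only slot 5 can be 1, hence slot 5 = 1.
The 6 still-open variables together cover exactly {2, 3, 4, 5, 6, 8} — 6 values for 6 variables — and 3 appears only in slot 4's list, so slot 4 = 3.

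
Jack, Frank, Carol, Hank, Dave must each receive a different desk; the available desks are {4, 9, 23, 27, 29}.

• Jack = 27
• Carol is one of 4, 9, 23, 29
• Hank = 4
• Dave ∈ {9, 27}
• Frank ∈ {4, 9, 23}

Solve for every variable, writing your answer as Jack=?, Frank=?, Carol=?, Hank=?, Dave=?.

Jack's domain is down to {27}, so Jack = 27. Remove 27 from Dave.
Hank's domain is down to {4}, so Hank = 4. Remove 4 from Frank, Carol.
That leaves Dave = 9. Strike 9 from Frank, Carol.
Frank must be 23 (only option left). Remove 23 from Carol.
Carol has just one choice, so Carol = 29.

Jack=27, Frank=23, Carol=29, Hank=4, Dave=9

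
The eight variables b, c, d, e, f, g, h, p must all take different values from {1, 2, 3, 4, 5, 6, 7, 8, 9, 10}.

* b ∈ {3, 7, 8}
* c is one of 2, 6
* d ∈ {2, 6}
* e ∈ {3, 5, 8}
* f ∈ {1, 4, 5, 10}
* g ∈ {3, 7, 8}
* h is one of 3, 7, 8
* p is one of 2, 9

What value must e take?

c and d share exactly the 2 values {2, 6}; by pigeonhole those values go to them, so strike 2, 6 from p.
p must be 9 (only option left).
b, g, h share exactly the 3 values {3, 7, 8}; by pigeonhole those values go to them, so strike 3, 7, 8 from e.
So e = 5.

5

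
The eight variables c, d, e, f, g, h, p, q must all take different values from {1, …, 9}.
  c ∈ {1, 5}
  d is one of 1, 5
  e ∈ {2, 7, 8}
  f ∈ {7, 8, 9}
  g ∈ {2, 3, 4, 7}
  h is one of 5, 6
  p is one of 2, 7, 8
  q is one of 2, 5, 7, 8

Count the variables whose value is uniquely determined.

2

c and d between them cover only {1, 5} — a naked pair. Remove those values from h, q.
h must be 6 (only option left).
e, p, q between them cover only {2, 7, 8} — a naked triple. Remove those values from f, g.
f must be 9 (only option left).
Determined: f=9, h=6. The other variables each still have more than one consistent value. That makes 2.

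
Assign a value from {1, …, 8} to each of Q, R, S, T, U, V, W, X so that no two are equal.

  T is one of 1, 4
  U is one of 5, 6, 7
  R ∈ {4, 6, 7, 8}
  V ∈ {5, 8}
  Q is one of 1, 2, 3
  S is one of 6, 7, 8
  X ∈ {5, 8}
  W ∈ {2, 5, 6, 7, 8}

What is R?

The 8 variables together cover exactly {1, 2, 3, 4, 5, 6, 7, 8} — 8 values for 8 variables — and 3 appears only in Q's list, so Q = 3.
Among the 7 still-open variables, 1 fits only T (and all 7 values in {1, 2, 4, 5, 6, 7, 8} must be used), so T = 1.
Among the 6 still-open variables, 2 fits only W (and all 6 values in {2, 4, 5, 6, 7, 8} must be used), so W = 2.
The 5 still-open variables draw from only 5 values {4, 5, 6, 7, 8}, so each is used; only R can be 4, hence R = 4.

4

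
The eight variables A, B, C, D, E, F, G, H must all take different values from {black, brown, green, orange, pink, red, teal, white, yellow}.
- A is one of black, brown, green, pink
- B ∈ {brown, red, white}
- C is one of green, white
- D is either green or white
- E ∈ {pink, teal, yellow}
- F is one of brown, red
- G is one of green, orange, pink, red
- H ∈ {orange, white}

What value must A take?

black

C and D share exactly the 2 values {green, white}; by pigeonhole those values go to them, so strike green, white from A, B, G, H.
H has just one choice, so H = orange. Remove orange from G.
B and F share exactly the 2 values {brown, red}; by pigeonhole those values go to them, so strike brown, red from A, G.
G must be pink (only option left). Remove pink from A, E.
So A = black.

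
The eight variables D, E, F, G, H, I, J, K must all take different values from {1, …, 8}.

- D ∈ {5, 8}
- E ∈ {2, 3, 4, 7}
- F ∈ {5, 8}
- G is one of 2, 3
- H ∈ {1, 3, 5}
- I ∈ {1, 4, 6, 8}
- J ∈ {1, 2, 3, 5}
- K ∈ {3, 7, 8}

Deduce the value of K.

7

The 8 variables draw from only 8 values {1, 2, 3, 4, 5, 6, 7, 8}, so each is used; only I can be 6, hence I = 6.
The 7 still-open variables draw from only 7 values {1, 2, 3, 4, 5, 7, 8}, so each is used; only E can be 4, hence E = 4.
The 6 still-open variables together cover exactly {1, 2, 3, 5, 7, 8} — 6 values for 6 variables — and 7 appears only in K's list, so K = 7.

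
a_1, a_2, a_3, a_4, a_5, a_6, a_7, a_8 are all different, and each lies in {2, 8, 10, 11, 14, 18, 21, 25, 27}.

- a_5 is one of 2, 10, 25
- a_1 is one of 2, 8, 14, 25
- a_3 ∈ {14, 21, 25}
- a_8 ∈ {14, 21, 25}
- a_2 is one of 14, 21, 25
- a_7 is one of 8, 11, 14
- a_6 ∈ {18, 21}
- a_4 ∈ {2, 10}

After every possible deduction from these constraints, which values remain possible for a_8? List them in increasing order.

The 8 variables together cover exactly {2, 8, 10, 11, 14, 18, 21, 25} — 8 values for 8 variables — and 11 appears only in a_7's list, so a_7 = 11.
The 7 still-open variables draw from only 7 values {2, 8, 10, 14, 18, 21, 25}, so each is used; only a_1 can be 8, hence a_1 = 8.
Among the 6 still-open variables, 18 fits only a_6 (and all 6 values in {2, 10, 14, 18, 21, 25} must be used), so a_6 = 18.
a_2, a_3, a_8 between them cover only {14, 21, 25} — a naked triple. Remove those values from a_5.
No further eliminations apply; a_8 can still be any of 14, 21, 25.

14, 21, 25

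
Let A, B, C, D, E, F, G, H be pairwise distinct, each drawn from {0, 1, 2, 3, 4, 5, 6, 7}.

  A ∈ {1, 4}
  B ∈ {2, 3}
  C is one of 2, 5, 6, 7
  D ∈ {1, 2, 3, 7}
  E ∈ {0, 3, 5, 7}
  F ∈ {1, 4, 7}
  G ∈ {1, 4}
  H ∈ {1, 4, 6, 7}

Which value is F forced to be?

The 8 variables together cover exactly {0, 1, 2, 3, 4, 5, 6, 7} — 8 values for 8 variables — and 0 appears only in E's list, so E = 0.
The 7 still-open variables together cover exactly {1, 2, 3, 4, 5, 6, 7} — 7 values for 7 variables — and 5 appears only in C's list, so C = 5.
Among the 6 still-open variables, 6 fits only H (and all 6 values in {1, 2, 3, 4, 6, 7} must be used), so H = 6.
A and G share exactly the 2 values {1, 4}; by pigeonhole those values go to them, so strike 1, 4 from D, F.
So F = 7.

7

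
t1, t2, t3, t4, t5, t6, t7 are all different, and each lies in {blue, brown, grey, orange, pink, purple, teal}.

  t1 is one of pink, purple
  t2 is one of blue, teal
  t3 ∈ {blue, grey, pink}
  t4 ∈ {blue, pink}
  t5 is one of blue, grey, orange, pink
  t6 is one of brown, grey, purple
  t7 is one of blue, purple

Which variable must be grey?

t3

The 7 variables together cover exactly {blue, brown, grey, orange, pink, purple, teal} — 7 values for 7 variables — and brown appears only in t6's list, so t6 = brown.
The 6 still-open variables together cover exactly {blue, grey, orange, pink, purple, teal} — 6 values for 6 variables — and orange appears only in t5's list, so t5 = orange.
The 5 still-open variables draw from only 5 values {blue, grey, pink, purple, teal}, so each is used; only t3 can be grey, hence t3 = grey.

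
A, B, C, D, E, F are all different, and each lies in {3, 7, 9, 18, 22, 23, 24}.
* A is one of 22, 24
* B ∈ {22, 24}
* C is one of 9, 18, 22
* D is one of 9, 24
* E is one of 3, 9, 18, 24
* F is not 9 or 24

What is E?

3

The 2 variables A and B are confined to {22, 24}, which locks those values in; drop them from C, D, E, F.
D must be 9 (only option left). Remove 9 from C, E.
That leaves C = 18. Strike 18 from E, F.
So E = 3.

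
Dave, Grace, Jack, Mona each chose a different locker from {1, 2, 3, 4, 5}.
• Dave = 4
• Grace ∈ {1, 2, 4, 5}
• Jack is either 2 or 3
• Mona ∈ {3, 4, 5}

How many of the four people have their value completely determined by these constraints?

1

Dave must be 4 (only option left). Eliminate 4 elsewhere: Grace, Mona.
Determined: Dave=4. The other people each still have more than one consistent value. That makes 1.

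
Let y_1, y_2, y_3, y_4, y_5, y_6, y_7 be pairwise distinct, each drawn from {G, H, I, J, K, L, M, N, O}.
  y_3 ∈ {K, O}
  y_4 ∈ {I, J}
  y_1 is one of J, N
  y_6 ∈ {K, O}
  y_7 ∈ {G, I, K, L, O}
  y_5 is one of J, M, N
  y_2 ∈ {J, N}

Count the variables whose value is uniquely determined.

y_1 and y_2 between them cover only {J, N} — a naked pair. Remove those values from y_4, y_5.
That leaves y_4 = I. Eliminate I elsewhere: y_7.
y_5 must be M (only option left).
y_3 and y_6 between them cover only {K, O} — a naked pair. Remove those values from y_7.
Determined: y_4=I, y_5=M. The other variables each still have more than one consistent value. That makes 2.

2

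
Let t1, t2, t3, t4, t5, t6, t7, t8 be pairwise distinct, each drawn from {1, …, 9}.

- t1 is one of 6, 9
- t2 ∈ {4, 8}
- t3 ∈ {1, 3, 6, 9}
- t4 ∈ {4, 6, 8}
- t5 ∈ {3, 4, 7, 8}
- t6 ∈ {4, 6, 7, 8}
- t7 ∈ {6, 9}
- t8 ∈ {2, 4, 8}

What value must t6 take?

7

The 8 variables together cover exactly {1, 2, 3, 4, 6, 7, 8, 9} — 8 values for 8 variables — and 1 appears only in t3's list, so t3 = 1.
The 7 still-open variables draw from only 7 values {2, 3, 4, 6, 7, 8, 9}, so each is used; only t8 can be 2, hence t8 = 2.
The 6 still-open variables together cover exactly {3, 4, 6, 7, 8, 9} — 6 values for 6 variables — and 3 appears only in t5's list, so t5 = 3.
The 5 still-open variables draw from only 5 values {4, 6, 7, 8, 9}, so each is used; only t6 can be 7, hence t6 = 7.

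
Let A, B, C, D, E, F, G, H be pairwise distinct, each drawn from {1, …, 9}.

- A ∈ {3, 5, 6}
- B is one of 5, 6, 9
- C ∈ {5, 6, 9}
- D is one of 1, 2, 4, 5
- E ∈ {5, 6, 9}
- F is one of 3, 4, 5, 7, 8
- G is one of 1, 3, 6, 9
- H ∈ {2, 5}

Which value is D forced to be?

4

B, C, E between them cover only {5, 6, 9} — a naked triple. Remove those values from A, D, F, G, H.
A has just one choice, so A = 3. Strike 3 from F, G.
G must be 1 (only option left). So D can't be 1.
H has just one choice, so H = 2. So D can't be 2.
So D = 4.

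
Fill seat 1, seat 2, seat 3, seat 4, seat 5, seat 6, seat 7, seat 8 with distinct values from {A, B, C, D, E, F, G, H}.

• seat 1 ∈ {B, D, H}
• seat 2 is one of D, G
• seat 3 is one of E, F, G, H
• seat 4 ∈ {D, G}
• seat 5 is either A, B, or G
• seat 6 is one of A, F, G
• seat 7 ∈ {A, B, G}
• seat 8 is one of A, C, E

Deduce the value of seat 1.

The 8 variables draw from only 8 values {A, B, C, D, E, F, G, H}, so each is used; only seat 8 can be C, hence seat 8 = C.
The 7 still-open variables draw from only 7 values {A, B, D, E, F, G, H}, so each is used; only seat 3 can be E, hence seat 3 = E.
The 6 still-open variables draw from only 6 values {A, B, D, F, G, H}, so each is used; only seat 6 can be F, hence seat 6 = F.
Among the 5 still-open variables, H fits only seat 1 (and all 5 values in {A, B, D, G, H} must be used), so seat 1 = H.

H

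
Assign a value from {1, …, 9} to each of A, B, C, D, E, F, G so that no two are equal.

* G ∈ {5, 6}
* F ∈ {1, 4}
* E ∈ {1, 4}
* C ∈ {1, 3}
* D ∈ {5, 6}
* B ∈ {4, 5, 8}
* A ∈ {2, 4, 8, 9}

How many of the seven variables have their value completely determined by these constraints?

2

The 2 variables D and G are confined to {5, 6}, which locks those values in; drop them from B.
E and F between them cover only {1, 4} — a naked pair. Remove those values from A, B, C.
B must be 8 (only option left). Eliminate 8 elsewhere: A.
C must be 3 (only option left).
Determined: B=8, C=3. The other variables each still have more than one consistent value. That makes 2.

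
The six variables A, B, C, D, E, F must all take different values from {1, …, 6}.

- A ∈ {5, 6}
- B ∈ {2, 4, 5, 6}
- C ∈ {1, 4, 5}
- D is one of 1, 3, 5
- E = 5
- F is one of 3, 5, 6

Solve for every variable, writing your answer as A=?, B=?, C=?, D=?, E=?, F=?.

E must be 5 (only option left). Remove 5 from A, B, C, D, F.
A must be 6 (only option left). Strike 6 from B, F.
F must be 3 (only option left). So D can't be 3.
D must be 1 (only option left). Strike 1 from C.
C has just one choice, so C = 4. Strike 4 from B.
That leaves B = 2.

A=6, B=2, C=4, D=1, E=5, F=3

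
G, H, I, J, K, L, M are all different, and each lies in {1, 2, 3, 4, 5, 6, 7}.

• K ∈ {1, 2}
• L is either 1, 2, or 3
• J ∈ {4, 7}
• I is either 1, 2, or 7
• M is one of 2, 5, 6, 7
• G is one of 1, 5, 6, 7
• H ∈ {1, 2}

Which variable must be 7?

I

Among the 7 variables, 3 fits only L (and all 7 values in {1, 2, 3, 4, 5, 6, 7} must be used), so L = 3.
Among the 6 still-open variables, 4 fits only J (and all 6 values in {1, 2, 4, 5, 6, 7} must be used), so J = 4.
The 2 variables H and K are confined to {1, 2}, which locks those values in; drop them from G, I, M.
So 7 goes to I.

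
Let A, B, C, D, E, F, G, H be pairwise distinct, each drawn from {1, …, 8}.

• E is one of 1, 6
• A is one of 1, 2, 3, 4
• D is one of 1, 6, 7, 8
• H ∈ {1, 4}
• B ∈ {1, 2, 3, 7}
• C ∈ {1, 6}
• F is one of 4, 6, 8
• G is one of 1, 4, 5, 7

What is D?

7

The 8 variables together cover exactly {1, 2, 3, 4, 5, 6, 7, 8} — 8 values for 8 variables — and 5 appears only in G's list, so G = 5.
The 2 variables C and E are confined to {1, 6}, which locks those values in; drop them from A, B, D, F, H.
H has just one choice, so H = 4. Eliminate 4 elsewhere: A, F.
F has just one choice, so F = 8. So D can't be 8.
So D = 7.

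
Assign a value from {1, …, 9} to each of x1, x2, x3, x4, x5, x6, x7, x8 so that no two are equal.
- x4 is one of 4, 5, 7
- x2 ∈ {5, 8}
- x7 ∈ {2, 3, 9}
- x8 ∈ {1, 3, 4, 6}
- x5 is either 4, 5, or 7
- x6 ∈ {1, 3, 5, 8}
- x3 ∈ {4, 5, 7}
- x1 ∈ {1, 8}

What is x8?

x3, x4, x5 share exactly the 3 values {4, 5, 7}; by pigeonhole those values go to them, so strike 4, 5, 7 from x2, x6, x8.
x2's domain is down to {8}, so x2 = 8. Strike 8 from x1, x6.
x1 has just one choice, so x1 = 1. Eliminate 1 elsewhere: x6, x8.
x6 must be 3 (only option left). Remove 3 from x7, x8.
So x8 = 6.

6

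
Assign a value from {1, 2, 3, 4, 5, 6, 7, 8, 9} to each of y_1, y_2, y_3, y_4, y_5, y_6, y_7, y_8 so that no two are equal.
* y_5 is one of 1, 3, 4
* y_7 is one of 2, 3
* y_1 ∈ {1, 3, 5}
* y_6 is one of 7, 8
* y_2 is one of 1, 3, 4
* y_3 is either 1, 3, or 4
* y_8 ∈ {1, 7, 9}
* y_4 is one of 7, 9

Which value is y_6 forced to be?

8

The 8 variables draw from only 8 values {1, 2, 3, 4, 5, 7, 8, 9}, so each is used; only y_7 can be 2, hence y_7 = 2.
The 7 still-open variables draw from only 7 values {1, 3, 4, 5, 7, 8, 9}, so each is used; only y_1 can be 5, hence y_1 = 5.
The 6 still-open variables together cover exactly {1, 3, 4, 7, 8, 9} — 6 values for 6 variables — and 8 appears only in y_6's list, so y_6 = 8.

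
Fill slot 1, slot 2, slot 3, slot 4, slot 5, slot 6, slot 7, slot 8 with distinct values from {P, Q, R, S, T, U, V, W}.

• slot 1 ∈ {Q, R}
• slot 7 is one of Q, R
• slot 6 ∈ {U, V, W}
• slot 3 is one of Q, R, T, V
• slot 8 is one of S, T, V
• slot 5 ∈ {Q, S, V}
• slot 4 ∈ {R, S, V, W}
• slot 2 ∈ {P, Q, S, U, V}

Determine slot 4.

Among the 8 variables, P fits only slot 2 (and all 8 values in {P, Q, R, S, T, U, V, W} must be used), so slot 2 = P.
The 7 still-open variables together cover exactly {Q, R, S, T, U, V, W} — 7 values for 7 variables — and U appears only in slot 6's list, so slot 6 = U.
Among the 6 still-open variables, W fits only slot 4 (and all 6 values in {Q, R, S, T, V, W} must be used), so slot 4 = W.

W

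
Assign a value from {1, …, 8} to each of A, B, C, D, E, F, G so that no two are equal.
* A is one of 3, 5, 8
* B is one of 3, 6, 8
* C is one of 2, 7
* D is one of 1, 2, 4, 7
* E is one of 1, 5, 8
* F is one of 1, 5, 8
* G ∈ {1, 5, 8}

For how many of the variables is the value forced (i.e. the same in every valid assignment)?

2

E, F, G between them cover only {1, 5, 8} — a naked triple. Remove those values from A, B, D.
That leaves A = 3. So B can't be 3.
B has just one choice, so B = 6.
Determined: A=3, B=6. The other variables each still have more than one consistent value. That makes 2.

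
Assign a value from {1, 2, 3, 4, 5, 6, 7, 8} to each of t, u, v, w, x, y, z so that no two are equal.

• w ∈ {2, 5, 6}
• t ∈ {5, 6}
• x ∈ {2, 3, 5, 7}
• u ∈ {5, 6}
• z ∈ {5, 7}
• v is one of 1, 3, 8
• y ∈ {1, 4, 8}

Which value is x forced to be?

3

t and u between them cover only {5, 6} — a naked pair. Remove those values from w, x, z.
w must be 2 (only option left). So x can't be 2.
z's domain is down to {7}, so z = 7. Strike 7 from x.
So x = 3.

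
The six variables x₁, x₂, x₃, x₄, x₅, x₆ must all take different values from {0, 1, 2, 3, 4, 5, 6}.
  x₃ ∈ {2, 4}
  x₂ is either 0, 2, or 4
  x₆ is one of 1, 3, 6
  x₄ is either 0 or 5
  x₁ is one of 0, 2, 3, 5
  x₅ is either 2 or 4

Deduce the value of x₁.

3

x₃ and x₅ share exactly the 2 values {2, 4}; by pigeonhole those values go to them, so strike 2, 4 from x₁, x₂.
x₂ must be 0 (only option left). Strike 0 from x₁, x₄.
That leaves x₄ = 5. Remove 5 from x₁.
So x₁ = 3.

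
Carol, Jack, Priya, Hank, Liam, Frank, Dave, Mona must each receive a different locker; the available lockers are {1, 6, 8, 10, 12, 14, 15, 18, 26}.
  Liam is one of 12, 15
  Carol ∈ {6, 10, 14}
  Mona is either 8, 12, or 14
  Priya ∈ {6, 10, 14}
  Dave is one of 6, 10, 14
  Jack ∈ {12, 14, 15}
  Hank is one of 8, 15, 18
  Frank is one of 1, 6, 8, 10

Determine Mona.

The 8 variables together cover exactly {1, 6, 8, 10, 12, 14, 15, 18} — 8 values for 8 variables — and 1 appears only in Frank's list, so Frank = 1.
The 7 still-open variables together cover exactly {6, 8, 10, 12, 14, 15, 18} — 7 values for 7 variables — and 18 appears only in Hank's list, so Hank = 18.
The 6 still-open variables together cover exactly {6, 8, 10, 12, 14, 15} — 6 values for 6 variables — and 8 appears only in Mona's list, so Mona = 8.

8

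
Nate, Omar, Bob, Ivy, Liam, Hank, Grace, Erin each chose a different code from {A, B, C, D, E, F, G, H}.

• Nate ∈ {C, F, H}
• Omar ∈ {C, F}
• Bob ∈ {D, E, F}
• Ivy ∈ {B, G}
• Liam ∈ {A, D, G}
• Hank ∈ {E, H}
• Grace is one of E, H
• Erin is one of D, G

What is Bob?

Among the 8 variables, A fits only Liam (and all 8 values in {A, B, C, D, E, F, G, H} must be used), so Liam = A.
The 7 still-open variables together cover exactly {B, C, D, E, F, G, H} — 7 values for 7 variables — and B appears only in Ivy's list, so Ivy = B.
The 6 still-open variables together cover exactly {C, D, E, F, G, H} — 6 values for 6 variables — and G appears only in Erin's list, so Erin = G.
The 5 still-open variables together cover exactly {C, D, E, F, H} — 5 values for 5 variables — and D appears only in Bob's list, so Bob = D.

D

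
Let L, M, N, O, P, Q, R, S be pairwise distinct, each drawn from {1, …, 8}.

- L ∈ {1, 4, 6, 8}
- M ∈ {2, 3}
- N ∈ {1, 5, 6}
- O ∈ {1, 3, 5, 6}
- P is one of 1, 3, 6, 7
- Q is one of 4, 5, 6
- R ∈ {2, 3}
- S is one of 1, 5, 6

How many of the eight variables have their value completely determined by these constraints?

The 8 variables draw from only 8 values {1, 2, 3, 4, 5, 6, 7, 8}, so each is used; only P can be 7, hence P = 7.
Among the 7 still-open variables, 8 fits only L (and all 7 values in {1, 2, 3, 4, 5, 6, 8} must be used), so L = 8.
The 6 still-open variables together cover exactly {1, 2, 3, 4, 5, 6} — 6 values for 6 variables — and 4 appears only in Q's list, so Q = 4.
The 2 variables M and R are confined to {2, 3}, which locks those values in; drop them from O.
Determined: L=8, P=7, Q=4. The other variables each still have more than one consistent value. That makes 3.

3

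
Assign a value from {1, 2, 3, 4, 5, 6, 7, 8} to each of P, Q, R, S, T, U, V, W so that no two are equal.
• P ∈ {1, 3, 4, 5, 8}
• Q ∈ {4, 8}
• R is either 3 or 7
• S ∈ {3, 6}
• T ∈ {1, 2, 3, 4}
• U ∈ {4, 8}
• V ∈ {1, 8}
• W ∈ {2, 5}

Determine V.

1

Among the 8 variables, 6 fits only S (and all 8 values in {1, 2, 3, 4, 5, 6, 7, 8} must be used), so S = 6.
The 7 still-open variables together cover exactly {1, 2, 3, 4, 5, 7, 8} — 7 values for 7 variables — and 7 appears only in R's list, so R = 7.
The 2 variables Q and U are confined to {4, 8}, which locks those values in; drop them from P, T, V.
So V = 1.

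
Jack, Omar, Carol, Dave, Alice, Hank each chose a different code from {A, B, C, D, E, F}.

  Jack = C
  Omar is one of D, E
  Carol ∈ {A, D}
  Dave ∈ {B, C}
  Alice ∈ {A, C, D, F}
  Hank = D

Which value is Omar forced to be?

Jack's domain is down to {C}, so Jack = C. Strike C from Dave, Alice.
That leaves Dave = B.
Hank has just one choice, so Hank = D. Eliminate D elsewhere: Omar, Carol, Alice.
So Omar = E.

E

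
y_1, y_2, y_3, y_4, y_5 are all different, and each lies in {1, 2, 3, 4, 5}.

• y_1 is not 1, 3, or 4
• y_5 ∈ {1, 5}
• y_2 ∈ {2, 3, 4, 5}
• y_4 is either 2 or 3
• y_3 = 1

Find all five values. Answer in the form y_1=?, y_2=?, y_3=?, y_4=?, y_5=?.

y_1=2, y_2=4, y_3=1, y_4=3, y_5=5

y_3 must be 1 (only option left). Remove 1 from y_5.
y_5's domain is down to {5}, so y_5 = 5. Remove 5 from y_1, y_2.
y_1's domain is down to {2}, so y_1 = 2. Remove 2 from y_2, y_4.
y_4 has just one choice, so y_4 = 3. Strike 3 from y_2.
y_2 has just one choice, so y_2 = 4.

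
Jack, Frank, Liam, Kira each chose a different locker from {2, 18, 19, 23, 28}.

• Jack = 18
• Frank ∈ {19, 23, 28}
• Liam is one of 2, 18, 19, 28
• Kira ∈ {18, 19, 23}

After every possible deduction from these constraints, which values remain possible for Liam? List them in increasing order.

Jack must be 18 (only option left). Remove 18 from Liam, Kira.
No further eliminations apply; Liam can still be any of 2, 19, 28.

2, 19, 28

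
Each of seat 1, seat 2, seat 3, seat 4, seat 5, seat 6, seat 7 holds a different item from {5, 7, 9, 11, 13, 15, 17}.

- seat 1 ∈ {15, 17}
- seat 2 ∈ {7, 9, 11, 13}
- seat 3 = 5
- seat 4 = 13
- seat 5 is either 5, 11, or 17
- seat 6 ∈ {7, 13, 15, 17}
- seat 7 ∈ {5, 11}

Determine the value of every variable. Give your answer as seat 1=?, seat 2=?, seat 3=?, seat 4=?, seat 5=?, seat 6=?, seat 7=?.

seat 3 has just one choice, so seat 3 = 5. So seat 5, seat 7 can't be 5.
That leaves seat 4 = 13. Eliminate 13 elsewhere: seat 2, seat 6.
seat 7 must be 11 (only option left). Strike 11 from seat 2, seat 5.
That leaves seat 5 = 17. So seat 1, seat 6 can't be 17.
seat 1 must be 15 (only option left). Remove 15 from seat 6.
seat 6 must be 7 (only option left). Remove 7 from seat 2.
seat 2 has just one choice, so seat 2 = 9.

seat 1=15, seat 2=9, seat 3=5, seat 4=13, seat 5=17, seat 6=7, seat 7=11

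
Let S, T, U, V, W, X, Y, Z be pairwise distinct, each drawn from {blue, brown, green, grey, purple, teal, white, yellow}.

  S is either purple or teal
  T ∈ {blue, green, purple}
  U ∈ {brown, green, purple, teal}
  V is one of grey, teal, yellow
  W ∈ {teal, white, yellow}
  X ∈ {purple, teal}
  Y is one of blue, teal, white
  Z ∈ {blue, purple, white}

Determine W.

yellow

Among the 8 variables, brown fits only U (and all 8 values in {blue, brown, green, grey, purple, teal, white, yellow} must be used), so U = brown.
The 7 still-open variables draw from only 7 values {blue, green, grey, purple, teal, white, yellow}, so each is used; only T can be green, hence T = green.
The 6 still-open variables draw from only 6 values {blue, grey, purple, teal, white, yellow}, so each is used; only V can be grey, hence V = grey.
Among the 5 still-open variables, yellow fits only W (and all 5 values in {blue, purple, teal, white, yellow} must be used), so W = yellow.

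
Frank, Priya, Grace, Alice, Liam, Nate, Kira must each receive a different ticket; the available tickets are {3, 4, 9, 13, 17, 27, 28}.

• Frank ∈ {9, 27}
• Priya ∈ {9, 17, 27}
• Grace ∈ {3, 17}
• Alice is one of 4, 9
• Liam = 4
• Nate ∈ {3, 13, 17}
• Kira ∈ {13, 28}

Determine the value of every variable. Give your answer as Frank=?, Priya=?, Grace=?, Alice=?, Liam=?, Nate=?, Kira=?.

Frank=27, Priya=17, Grace=3, Alice=9, Liam=4, Nate=13, Kira=28

Liam has just one choice, so Liam = 4. Strike 4 from Alice.
That leaves Alice = 9. So Frank, Priya can't be 9.
Frank has just one choice, so Frank = 27. Strike 27 from Priya.
That leaves Priya = 17. Eliminate 17 elsewhere: Grace, Nate.
Grace has just one choice, so Grace = 3. So Nate can't be 3.
Nate must be 13 (only option left). Eliminate 13 elsewhere: Kira.
Kira must be 28 (only option left).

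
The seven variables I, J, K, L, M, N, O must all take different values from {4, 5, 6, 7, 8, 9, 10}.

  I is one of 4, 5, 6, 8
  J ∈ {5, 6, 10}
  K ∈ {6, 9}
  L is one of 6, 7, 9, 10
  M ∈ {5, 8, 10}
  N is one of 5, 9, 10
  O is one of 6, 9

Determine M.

The 7 variables together cover exactly {4, 5, 6, 7, 8, 9, 10} — 7 values for 7 variables — and 4 appears only in I's list, so I = 4.
The 6 still-open variables together cover exactly {5, 6, 7, 8, 9, 10} — 6 values for 6 variables — and 7 appears only in L's list, so L = 7.
Among the 5 still-open variables, 8 fits only M (and all 5 values in {5, 6, 8, 9, 10} must be used), so M = 8.

8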